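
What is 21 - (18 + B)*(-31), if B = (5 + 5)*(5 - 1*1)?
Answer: 1819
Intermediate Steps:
B = 40 (B = 10*(5 - 1) = 10*4 = 40)
21 - (18 + B)*(-31) = 21 - (18 + 40)*(-31) = 21 - 1*58*(-31) = 21 - 58*(-31) = 21 + 1798 = 1819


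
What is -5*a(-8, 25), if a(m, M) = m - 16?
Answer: 120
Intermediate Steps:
a(m, M) = -16 + m
-5*a(-8, 25) = -5*(-16 - 8) = -5*(-24) = 120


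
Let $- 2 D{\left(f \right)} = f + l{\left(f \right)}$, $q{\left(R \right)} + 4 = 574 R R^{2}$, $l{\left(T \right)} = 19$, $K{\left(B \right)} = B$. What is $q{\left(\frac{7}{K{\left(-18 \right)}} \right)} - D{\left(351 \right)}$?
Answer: $\frac{429355}{2916} \approx 147.24$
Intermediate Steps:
$q{\left(R \right)} = -4 + 574 R^{3}$ ($q{\left(R \right)} = -4 + 574 R R^{2} = -4 + 574 R^{3}$)
$D{\left(f \right)} = - \frac{19}{2} - \frac{f}{2}$ ($D{\left(f \right)} = - \frac{f + 19}{2} = - \frac{19 + f}{2} = - \frac{19}{2} - \frac{f}{2}$)
$q{\left(\frac{7}{K{\left(-18 \right)}} \right)} - D{\left(351 \right)} = \left(-4 + 574 \left(\frac{7}{-18}\right)^{3}\right) - \left(- \frac{19}{2} - \frac{351}{2}\right) = \left(-4 + 574 \left(7 \left(- \frac{1}{18}\right)\right)^{3}\right) - \left(- \frac{19}{2} - \frac{351}{2}\right) = \left(-4 + 574 \left(- \frac{7}{18}\right)^{3}\right) - -185 = \left(-4 + 574 \left(- \frac{343}{5832}\right)\right) + 185 = \left(-4 - \frac{98441}{2916}\right) + 185 = - \frac{110105}{2916} + 185 = \frac{429355}{2916}$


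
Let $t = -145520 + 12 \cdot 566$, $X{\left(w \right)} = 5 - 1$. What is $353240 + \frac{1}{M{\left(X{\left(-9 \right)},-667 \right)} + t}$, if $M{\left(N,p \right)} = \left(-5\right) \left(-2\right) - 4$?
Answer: $\frac{49002159279}{138722} \approx 3.5324 \cdot 10^{5}$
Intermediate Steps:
$X{\left(w \right)} = 4$
$M{\left(N,p \right)} = 6$ ($M{\left(N,p \right)} = 10 - 4 = 6$)
$t = -138728$ ($t = -145520 + 6792 = -138728$)
$353240 + \frac{1}{M{\left(X{\left(-9 \right)},-667 \right)} + t} = 353240 + \frac{1}{6 - 138728} = 353240 + \frac{1}{-138722} = 353240 - \frac{1}{138722} = \frac{49002159279}{138722}$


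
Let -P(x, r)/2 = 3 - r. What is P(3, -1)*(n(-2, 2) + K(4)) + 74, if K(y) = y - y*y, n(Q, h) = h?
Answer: 154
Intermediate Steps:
K(y) = y - y²
P(x, r) = -6 + 2*r (P(x, r) = -2*(3 - r) = -6 + 2*r)
P(3, -1)*(n(-2, 2) + K(4)) + 74 = (-6 + 2*(-1))*(2 + 4*(1 - 1*4)) + 74 = (-6 - 2)*(2 + 4*(1 - 4)) + 74 = -8*(2 + 4*(-3)) + 74 = -8*(2 - 12) + 74 = -8*(-10) + 74 = 80 + 74 = 154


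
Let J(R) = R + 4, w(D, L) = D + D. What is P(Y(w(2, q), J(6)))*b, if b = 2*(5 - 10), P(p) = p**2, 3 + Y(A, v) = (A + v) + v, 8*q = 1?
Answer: -4410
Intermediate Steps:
q = 1/8 (q = (1/8)*1 = 1/8 ≈ 0.12500)
w(D, L) = 2*D
J(R) = 4 + R
Y(A, v) = -3 + A + 2*v (Y(A, v) = -3 + ((A + v) + v) = -3 + (A + 2*v) = -3 + A + 2*v)
b = -10 (b = 2*(-5) = -10)
P(Y(w(2, q), J(6)))*b = (-3 + 2*2 + 2*(4 + 6))**2*(-10) = (-3 + 4 + 2*10)**2*(-10) = (-3 + 4 + 20)**2*(-10) = 21**2*(-10) = 441*(-10) = -4410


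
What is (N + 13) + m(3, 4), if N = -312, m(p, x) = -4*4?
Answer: -315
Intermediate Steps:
m(p, x) = -16
(N + 13) + m(3, 4) = (-312 + 13) - 16 = -299 - 16 = -315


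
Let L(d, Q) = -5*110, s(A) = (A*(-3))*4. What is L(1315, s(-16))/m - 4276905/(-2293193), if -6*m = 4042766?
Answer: 1235578118295/662203049417 ≈ 1.8659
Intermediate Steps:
m = -2021383/3 (m = -⅙*4042766 = -2021383/3 ≈ -6.7379e+5)
s(A) = -12*A (s(A) = -3*A*4 = -12*A)
L(d, Q) = -550
L(1315, s(-16))/m - 4276905/(-2293193) = -550/(-2021383/3) - 4276905/(-2293193) = -550*(-3/2021383) - 4276905*(-1/2293193) = 1650/2021383 + 4276905/2293193 = 1235578118295/662203049417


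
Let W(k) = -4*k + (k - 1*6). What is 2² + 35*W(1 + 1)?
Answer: -416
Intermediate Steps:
W(k) = -6 - 3*k (W(k) = -4*k + (k - 6) = -4*k + (-6 + k) = -6 - 3*k)
2² + 35*W(1 + 1) = 2² + 35*(-6 - 3*(1 + 1)) = 4 + 35*(-6 - 3*2) = 4 + 35*(-6 - 6) = 4 + 35*(-12) = 4 - 420 = -416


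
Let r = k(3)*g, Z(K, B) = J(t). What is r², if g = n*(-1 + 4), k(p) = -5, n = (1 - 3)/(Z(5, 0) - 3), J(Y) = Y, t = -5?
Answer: 225/16 ≈ 14.063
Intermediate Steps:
Z(K, B) = -5
n = ¼ (n = (1 - 3)/(-5 - 3) = -2/(-8) = -2*(-⅛) = ¼ ≈ 0.25000)
g = ¾ (g = (-1 + 4)/4 = (¼)*3 = ¾ ≈ 0.75000)
r = -15/4 (r = -5*¾ = -15/4 ≈ -3.7500)
r² = (-15/4)² = 225/16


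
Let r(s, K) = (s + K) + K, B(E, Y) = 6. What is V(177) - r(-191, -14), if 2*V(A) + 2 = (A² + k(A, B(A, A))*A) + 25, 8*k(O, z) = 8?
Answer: 31967/2 ≈ 15984.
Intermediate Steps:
k(O, z) = 1 (k(O, z) = (⅛)*8 = 1)
V(A) = 23/2 + A/2 + A²/2 (V(A) = -1 + ((A² + 1*A) + 25)/2 = -1 + ((A² + A) + 25)/2 = -1 + ((A + A²) + 25)/2 = -1 + (25 + A + A²)/2 = -1 + (25/2 + A/2 + A²/2) = 23/2 + A/2 + A²/2)
r(s, K) = s + 2*K (r(s, K) = (K + s) + K = s + 2*K)
V(177) - r(-191, -14) = (23/2 + (½)*177 + (½)*177²) - (-191 + 2*(-14)) = (23/2 + 177/2 + (½)*31329) - (-191 - 28) = (23/2 + 177/2 + 31329/2) - 1*(-219) = 31529/2 + 219 = 31967/2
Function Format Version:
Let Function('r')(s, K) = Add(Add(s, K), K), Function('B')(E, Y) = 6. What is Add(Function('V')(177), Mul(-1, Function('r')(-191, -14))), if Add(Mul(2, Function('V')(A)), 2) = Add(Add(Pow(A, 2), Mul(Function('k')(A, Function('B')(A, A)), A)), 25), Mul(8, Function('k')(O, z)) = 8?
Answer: Rational(31967, 2) ≈ 15984.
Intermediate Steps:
Function('k')(O, z) = 1 (Function('k')(O, z) = Mul(Rational(1, 8), 8) = 1)
Function('V')(A) = Add(Rational(23, 2), Mul(Rational(1, 2), A), Mul(Rational(1, 2), Pow(A, 2))) (Function('V')(A) = Add(-1, Mul(Rational(1, 2), Add(Add(Pow(A, 2), Mul(1, A)), 25))) = Add(-1, Mul(Rational(1, 2), Add(Add(Pow(A, 2), A), 25))) = Add(-1, Mul(Rational(1, 2), Add(Add(A, Pow(A, 2)), 25))) = Add(-1, Mul(Rational(1, 2), Add(25, A, Pow(A, 2)))) = Add(-1, Add(Rational(25, 2), Mul(Rational(1, 2), A), Mul(Rational(1, 2), Pow(A, 2)))) = Add(Rational(23, 2), Mul(Rational(1, 2), A), Mul(Rational(1, 2), Pow(A, 2))))
Function('r')(s, K) = Add(s, Mul(2, K)) (Function('r')(s, K) = Add(Add(K, s), K) = Add(s, Mul(2, K)))
Add(Function('V')(177), Mul(-1, Function('r')(-191, -14))) = Add(Add(Rational(23, 2), Mul(Rational(1, 2), 177), Mul(Rational(1, 2), Pow(177, 2))), Mul(-1, Add(-191, Mul(2, -14)))) = Add(Add(Rational(23, 2), Rational(177, 2), Mul(Rational(1, 2), 31329)), Mul(-1, Add(-191, -28))) = Add(Add(Rational(23, 2), Rational(177, 2), Rational(31329, 2)), Mul(-1, -219)) = Add(Rational(31529, 2), 219) = Rational(31967, 2)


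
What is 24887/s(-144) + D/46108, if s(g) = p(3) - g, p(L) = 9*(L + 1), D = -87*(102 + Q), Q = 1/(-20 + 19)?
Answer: 143238517/1037430 ≈ 138.07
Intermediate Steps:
Q = -1 (Q = 1/(-1) = -1)
D = -8787 (D = -87*(102 - 1) = -87*101 = -8787)
p(L) = 9 + 9*L (p(L) = 9*(1 + L) = 9 + 9*L)
s(g) = 36 - g (s(g) = (9 + 9*3) - g = (9 + 27) - g = 36 - g)
24887/s(-144) + D/46108 = 24887/(36 - 1*(-144)) - 8787/46108 = 24887/(36 + 144) - 8787*1/46108 = 24887/180 - 8787/46108 = 143238517/1037430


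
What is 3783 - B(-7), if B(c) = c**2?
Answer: 3734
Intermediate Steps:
3783 - B(-7) = 3783 - 1*(-7)**2 = 3783 - 1*49 = 3783 - 49 = 3734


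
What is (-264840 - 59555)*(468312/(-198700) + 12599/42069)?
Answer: 278947199319103/417955515 ≈ 6.6741e+5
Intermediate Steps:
(-264840 - 59555)*(468312/(-198700) + 12599/42069) = -324395*(468312*(-1/198700) + 12599*(1/42069)) = -324395*(-117078/49675 + 12599/42069) = -324395*(-4299499057/2089777575) = 278947199319103/417955515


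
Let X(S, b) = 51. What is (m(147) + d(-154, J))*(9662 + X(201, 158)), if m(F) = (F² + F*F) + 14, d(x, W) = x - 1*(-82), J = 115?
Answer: 419213080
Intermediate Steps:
d(x, W) = 82 + x (d(x, W) = x + 82 = 82 + x)
m(F) = 14 + 2*F² (m(F) = (F² + F²) + 14 = 2*F² + 14 = 14 + 2*F²)
(m(147) + d(-154, J))*(9662 + X(201, 158)) = ((14 + 2*147²) + (82 - 154))*(9662 + 51) = ((14 + 2*21609) - 72)*9713 = ((14 + 43218) - 72)*9713 = (43232 - 72)*9713 = 43160*9713 = 419213080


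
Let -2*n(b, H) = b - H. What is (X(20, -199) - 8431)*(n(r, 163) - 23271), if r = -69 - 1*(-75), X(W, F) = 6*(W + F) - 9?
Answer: 220653445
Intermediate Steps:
X(W, F) = -9 + 6*F + 6*W (X(W, F) = 6*(F + W) - 9 = (6*F + 6*W) - 9 = -9 + 6*F + 6*W)
r = 6 (r = -69 + 75 = 6)
n(b, H) = H/2 - b/2 (n(b, H) = -(b - H)/2 = H/2 - b/2)
(X(20, -199) - 8431)*(n(r, 163) - 23271) = ((-9 + 6*(-199) + 6*20) - 8431)*(((½)*163 - ½*6) - 23271) = ((-9 - 1194 + 120) - 8431)*((163/2 - 3) - 23271) = (-1083 - 8431)*(157/2 - 23271) = -9514*(-46385/2) = 220653445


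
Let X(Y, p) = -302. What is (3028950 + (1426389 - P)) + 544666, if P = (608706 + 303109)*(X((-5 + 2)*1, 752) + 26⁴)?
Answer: -416397203305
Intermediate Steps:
P = 416402203310 (P = (608706 + 303109)*(-302 + 26⁴) = 911815*(-302 + 456976) = 911815*456674 = 416402203310)
(3028950 + (1426389 - P)) + 544666 = (3028950 + (1426389 - 1*416402203310)) + 544666 = (3028950 + (1426389 - 416402203310)) + 544666 = (3028950 - 416400776921) + 544666 = -416397747971 + 544666 = -416397203305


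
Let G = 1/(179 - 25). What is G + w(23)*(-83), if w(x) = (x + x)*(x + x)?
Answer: -27046711/154 ≈ -1.7563e+5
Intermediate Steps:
G = 1/154 ≈ 0.0064935
w(x) = 4*x² (w(x) = (2*x)*(2*x) = 4*x²)
G + w(23)*(-83) = 1/154 + (4*23²)*(-83) = 1/154 + (4*529)*(-83) = 1/154 + 2116*(-83) = 1/154 - 175628 = -27046711/154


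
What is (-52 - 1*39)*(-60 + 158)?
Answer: -8918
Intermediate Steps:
(-52 - 1*39)*(-60 + 158) = (-52 - 39)*98 = -91*98 = -8918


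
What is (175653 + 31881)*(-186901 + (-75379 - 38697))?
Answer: -62462960718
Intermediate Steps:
(175653 + 31881)*(-186901 + (-75379 - 38697)) = 207534*(-186901 - 114076) = 207534*(-300977) = -62462960718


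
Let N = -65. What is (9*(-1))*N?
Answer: 585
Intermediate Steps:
(9*(-1))*N = (9*(-1))*(-65) = -9*(-65) = 585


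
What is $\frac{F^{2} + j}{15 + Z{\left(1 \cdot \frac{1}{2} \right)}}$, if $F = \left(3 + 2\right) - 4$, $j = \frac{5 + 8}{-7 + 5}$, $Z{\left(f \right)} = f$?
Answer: $- \frac{11}{31} \approx -0.35484$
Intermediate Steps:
$j = - \frac{13}{2}$ ($j = \frac{13}{-2} = 13 \left(- \frac{1}{2}\right) = - \frac{13}{2} \approx -6.5$)
$F = 1$ ($F = 5 - 4 = 1$)
$\frac{F^{2} + j}{15 + Z{\left(1 \cdot \frac{1}{2} \right)}} = \frac{1^{2} - \frac{13}{2}}{15 + 1 \cdot \frac{1}{2}} = \frac{1 - \frac{13}{2}}{15 + 1 \cdot \frac{1}{2}} = - \frac{11}{2 \left(15 + \frac{1}{2}\right)} = - \frac{11}{2 \cdot \frac{31}{2}} = \left(- \frac{11}{2}\right) \frac{2}{31} = - \frac{11}{31}$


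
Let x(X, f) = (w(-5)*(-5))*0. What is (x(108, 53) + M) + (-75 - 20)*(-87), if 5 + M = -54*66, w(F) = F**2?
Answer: 4696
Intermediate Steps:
x(X, f) = 0 (x(X, f) = ((-5)**2*(-5))*0 = (25*(-5))*0 = -125*0 = 0)
M = -3569 (M = -5 - 54*66 = -5 - 3564 = -3569)
(x(108, 53) + M) + (-75 - 20)*(-87) = (0 - 3569) + (-75 - 20)*(-87) = -3569 - 95*(-87) = -3569 + 8265 = 4696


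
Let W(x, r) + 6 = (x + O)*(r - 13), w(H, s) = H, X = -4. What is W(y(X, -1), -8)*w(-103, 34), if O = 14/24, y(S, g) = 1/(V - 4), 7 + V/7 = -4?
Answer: 200129/108 ≈ 1853.0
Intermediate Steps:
V = -77 (V = -49 + 7*(-4) = -49 - 28 = -77)
y(S, g) = -1/81 (y(S, g) = 1/(-77 - 4) = 1/(-81) = -1/81)
O = 7/12 (O = 14*(1/24) = 7/12 ≈ 0.58333)
W(x, r) = -6 + (-13 + r)*(7/12 + x) (W(x, r) = -6 + (x + 7/12)*(r - 13) = -6 + (7/12 + x)*(-13 + r) = -6 + (-13 + r)*(7/12 + x))
W(y(X, -1), -8)*w(-103, 34) = (-163/12 - 13*(-1/81) + (7/12)*(-8) - 8*(-1/81))*(-103) = (-163/12 + 13/81 - 14/3 + 8/81)*(-103) = -1943/108*(-103) = 200129/108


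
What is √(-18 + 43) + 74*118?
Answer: 8737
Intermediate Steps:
√(-18 + 43) + 74*118 = √25 + 8732 = 5 + 8732 = 8737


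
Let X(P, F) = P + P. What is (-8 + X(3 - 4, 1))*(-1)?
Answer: 10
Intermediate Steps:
X(P, F) = 2*P
(-8 + X(3 - 4, 1))*(-1) = (-8 + 2*(3 - 4))*(-1) = (-8 + 2*(-1))*(-1) = (-8 - 2)*(-1) = -10*(-1) = 10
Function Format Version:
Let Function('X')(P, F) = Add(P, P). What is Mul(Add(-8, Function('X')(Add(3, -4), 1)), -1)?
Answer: 10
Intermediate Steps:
Function('X')(P, F) = Mul(2, P)
Mul(Add(-8, Function('X')(Add(3, -4), 1)), -1) = Mul(Add(-8, Mul(2, Add(3, -4))), -1) = Mul(Add(-8, Mul(2, -1)), -1) = Mul(Add(-8, -2), -1) = Mul(-10, -1) = 10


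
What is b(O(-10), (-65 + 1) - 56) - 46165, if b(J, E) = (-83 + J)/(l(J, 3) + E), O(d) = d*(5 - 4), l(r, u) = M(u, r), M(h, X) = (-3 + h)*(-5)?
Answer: -1846569/40 ≈ -46164.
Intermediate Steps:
M(h, X) = 15 - 5*h
l(r, u) = 15 - 5*u
O(d) = d (O(d) = d*1 = d)
b(J, E) = (-83 + J)/E (b(J, E) = (-83 + J)/((15 - 5*3) + E) = (-83 + J)/((15 - 15) + E) = (-83 + J)/(0 + E) = (-83 + J)/E)
b(O(-10), (-65 + 1) - 56) - 46165 = (-83 - 10)/((-65 + 1) - 56) - 46165 = -93/(-64 - 56) - 46165 = -93/(-120) - 46165 = -1/120*(-93) - 46165 = 31/40 - 46165 = -1846569/40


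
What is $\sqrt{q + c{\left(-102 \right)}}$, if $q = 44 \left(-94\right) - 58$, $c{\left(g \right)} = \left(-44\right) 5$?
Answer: $i \sqrt{4414} \approx 66.438 i$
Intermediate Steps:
$c{\left(g \right)} = -220$
$q = -4194$ ($q = -4136 - 58 = -4194$)
$\sqrt{q + c{\left(-102 \right)}} = \sqrt{-4194 - 220} = \sqrt{-4414} = i \sqrt{4414}$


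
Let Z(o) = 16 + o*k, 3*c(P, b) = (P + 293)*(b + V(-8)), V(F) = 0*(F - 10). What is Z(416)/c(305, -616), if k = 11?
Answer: -123/3289 ≈ -0.037397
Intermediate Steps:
V(F) = 0 (V(F) = 0*(-10 + F) = 0)
c(P, b) = b*(293 + P)/3 (c(P, b) = ((P + 293)*(b + 0))/3 = ((293 + P)*b)/3 = (b*(293 + P))/3 = b*(293 + P)/3)
Z(o) = 16 + 11*o (Z(o) = 16 + o*11 = 16 + 11*o)
Z(416)/c(305, -616) = (16 + 11*416)/(((⅓)*(-616)*(293 + 305))) = (16 + 4576)/(((⅓)*(-616)*598)) = 4592/(-368368/3) = 4592*(-3/368368) = -123/3289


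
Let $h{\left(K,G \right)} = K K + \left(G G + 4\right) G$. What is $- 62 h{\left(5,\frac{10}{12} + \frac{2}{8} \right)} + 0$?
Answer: $- \frac{1639435}{864} \approx -1897.5$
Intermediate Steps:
$h{\left(K,G \right)} = K^{2} + G \left(4 + G^{2}\right)$ ($h{\left(K,G \right)} = K^{2} + \left(G^{2} + 4\right) G = K^{2} + \left(4 + G^{2}\right) G = K^{2} + G \left(4 + G^{2}\right)$)
$- 62 h{\left(5,\frac{10}{12} + \frac{2}{8} \right)} + 0 = - 62 \left(\left(\frac{10}{12} + \frac{2}{8}\right)^{3} + 5^{2} + 4 \left(\frac{10}{12} + \frac{2}{8}\right)\right) + 0 = - 62 \left(\left(10 \cdot \frac{1}{12} + 2 \cdot \frac{1}{8}\right)^{3} + 25 + 4 \left(10 \cdot \frac{1}{12} + 2 \cdot \frac{1}{8}\right)\right) + 0 = - 62 \left(\left(\frac{5}{6} + \frac{1}{4}\right)^{3} + 25 + 4 \left(\frac{5}{6} + \frac{1}{4}\right)\right) + 0 = - 62 \left(\left(\frac{13}{12}\right)^{3} + 25 + 4 \cdot \frac{13}{12}\right) + 0 = - 62 \left(\frac{2197}{1728} + 25 + \frac{13}{3}\right) + 0 = \left(-62\right) \frac{52885}{1728} + 0 = - \frac{1639435}{864} + 0 = - \frac{1639435}{864}$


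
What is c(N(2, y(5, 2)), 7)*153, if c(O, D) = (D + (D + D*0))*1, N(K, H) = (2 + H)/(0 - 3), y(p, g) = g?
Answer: 2142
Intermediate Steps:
N(K, H) = -⅔ - H/3 (N(K, H) = (2 + H)/(-3) = (2 + H)*(-⅓) = -⅔ - H/3)
c(O, D) = 2*D (c(O, D) = (D + (D + 0))*1 = (D + D)*1 = (2*D)*1 = 2*D)
c(N(2, y(5, 2)), 7)*153 = (2*7)*153 = 14*153 = 2142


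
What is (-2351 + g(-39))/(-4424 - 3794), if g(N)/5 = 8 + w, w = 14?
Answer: 2241/8218 ≈ 0.27269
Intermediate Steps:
g(N) = 110 (g(N) = 5*(8 + 14) = 5*22 = 110)
(-2351 + g(-39))/(-4424 - 3794) = (-2351 + 110)/(-4424 - 3794) = -2241/(-8218) = -2241*(-1/8218) = 2241/8218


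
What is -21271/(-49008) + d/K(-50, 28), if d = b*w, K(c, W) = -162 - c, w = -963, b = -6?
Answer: -17549117/343056 ≈ -51.155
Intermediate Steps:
d = 5778 (d = -6*(-963) = 5778)
-21271/(-49008) + d/K(-50, 28) = -21271/(-49008) + 5778/(-162 - 1*(-50)) = -21271*(-1/49008) + 5778/(-162 + 50) = 21271/49008 + 5778/(-112) = 21271/49008 + 5778*(-1/112) = 21271/49008 - 2889/56 = -17549117/343056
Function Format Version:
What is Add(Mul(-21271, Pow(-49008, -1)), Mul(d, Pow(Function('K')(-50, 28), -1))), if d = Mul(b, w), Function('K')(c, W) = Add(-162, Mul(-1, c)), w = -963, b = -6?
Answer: Rational(-17549117, 343056) ≈ -51.155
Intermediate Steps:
d = 5778 (d = Mul(-6, -963) = 5778)
Add(Mul(-21271, Pow(-49008, -1)), Mul(d, Pow(Function('K')(-50, 28), -1))) = Add(Mul(-21271, Pow(-49008, -1)), Mul(5778, Pow(Add(-162, Mul(-1, -50)), -1))) = Add(Mul(-21271, Rational(-1, 49008)), Mul(5778, Pow(Add(-162, 50), -1))) = Add(Rational(21271, 49008), Mul(5778, Pow(-112, -1))) = Add(Rational(21271, 49008), Mul(5778, Rational(-1, 112))) = Add(Rational(21271, 49008), Rational(-2889, 56)) = Rational(-17549117, 343056)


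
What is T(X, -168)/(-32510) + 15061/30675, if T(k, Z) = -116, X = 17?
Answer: 49319141/99724425 ≈ 0.49455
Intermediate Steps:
T(X, -168)/(-32510) + 15061/30675 = -116/(-32510) + 15061/30675 = -116*(-1/32510) + 15061*(1/30675) = 58/16255 + 15061/30675 = 49319141/99724425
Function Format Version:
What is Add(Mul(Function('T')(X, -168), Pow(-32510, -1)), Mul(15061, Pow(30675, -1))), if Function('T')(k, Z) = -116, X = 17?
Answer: Rational(49319141, 99724425) ≈ 0.49455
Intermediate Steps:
Add(Mul(Function('T')(X, -168), Pow(-32510, -1)), Mul(15061, Pow(30675, -1))) = Add(Mul(-116, Pow(-32510, -1)), Mul(15061, Pow(30675, -1))) = Add(Mul(-116, Rational(-1, 32510)), Mul(15061, Rational(1, 30675))) = Add(Rational(58, 16255), Rational(15061, 30675)) = Rational(49319141, 99724425)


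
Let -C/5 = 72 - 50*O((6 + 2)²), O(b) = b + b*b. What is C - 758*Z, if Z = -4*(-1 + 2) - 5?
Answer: 1046462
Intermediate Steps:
O(b) = b + b²
C = 1039640 (C = -5*(72 - 50*(6 + 2)²*(1 + (6 + 2)²)) = -5*(72 - 50*8²*(1 + 8²)) = -5*(72 - 3200*(1 + 64)) = -5*(72 - 3200*65) = -5*(72 - 50*4160) = -5*(72 - 208000) = -5*(-207928) = 1039640)
Z = -9 (Z = -4*1 - 5 = -4 - 5 = -9)
C - 758*Z = 1039640 - 758*(-9) = 1039640 + 6822 = 1046462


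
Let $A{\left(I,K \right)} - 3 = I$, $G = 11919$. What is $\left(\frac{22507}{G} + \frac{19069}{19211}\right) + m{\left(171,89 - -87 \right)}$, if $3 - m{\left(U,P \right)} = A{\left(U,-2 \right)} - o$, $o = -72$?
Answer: $- \frac{54981480499}{228975909} \approx -240.12$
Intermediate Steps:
$A{\left(I,K \right)} = 3 + I$
$m{\left(U,P \right)} = -72 - U$ ($m{\left(U,P \right)} = 3 - \left(\left(3 + U\right) - -72\right) = 3 - \left(\left(3 + U\right) + 72\right) = 3 - \left(75 + U\right) = -72 - U$)
$\left(\frac{22507}{G} + \frac{19069}{19211}\right) + m{\left(171,89 - -87 \right)} = \left(\frac{22507}{11919} + \frac{19069}{19211}\right) - 243 = \frac{659665388}{228975909} - 243 = - \frac{54981480499}{228975909}$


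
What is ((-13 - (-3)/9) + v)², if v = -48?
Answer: 33124/9 ≈ 3680.4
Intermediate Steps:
((-13 - (-3)/9) + v)² = ((-13 - (-3)/9) - 48)² = ((-13 - 1*(-⅓)) - 48)² = ((-13 + ⅓) - 48)² = (-38/3 - 48)² = (-182/3)² = 33124/9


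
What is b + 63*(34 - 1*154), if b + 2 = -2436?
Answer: -9998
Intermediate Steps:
b = -2438 (b = -2 - 2436 = -2438)
b + 63*(34 - 1*154) = -2438 + 63*(34 - 1*154) = -2438 + 63*(34 - 154) = -2438 + 63*(-120) = -2438 - 7560 = -9998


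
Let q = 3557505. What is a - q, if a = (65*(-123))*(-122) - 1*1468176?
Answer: -4050291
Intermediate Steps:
a = -492786 (a = -7995*(-122) - 1468176 = 975390 - 1468176 = -492786)
a - q = -492786 - 1*3557505 = -492786 - 3557505 = -4050291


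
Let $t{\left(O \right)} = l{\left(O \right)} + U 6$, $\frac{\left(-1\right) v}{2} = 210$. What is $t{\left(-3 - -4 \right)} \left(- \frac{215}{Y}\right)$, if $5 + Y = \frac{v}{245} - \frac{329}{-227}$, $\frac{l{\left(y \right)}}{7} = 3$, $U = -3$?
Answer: $\frac{1024905}{8366} \approx 122.51$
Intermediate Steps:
$l{\left(y \right)} = 21$ ($l{\left(y \right)} = 7 \cdot 3 = 21$)
$v = -420$ ($v = \left(-2\right) 210 = -420$)
$Y = - \frac{8366}{1589}$ ($Y = -5 - \left(- \frac{329}{227} + \frac{12}{7}\right) = -5 - \frac{421}{1589} = - \frac{8366}{1589} \approx -5.2649$)
$t{\left(O \right)} = 3$ ($t{\left(O \right)} = 21 - 18 = 3$)
$t{\left(-3 - -4 \right)} \left(- \frac{215}{Y}\right) = 3 \left(- \frac{215}{- \frac{8366}{1589}}\right) = 3 \left(\left(-215\right) \left(- \frac{1589}{8366}\right)\right) = 3 \cdot \frac{341635}{8366} = \frac{1024905}{8366}$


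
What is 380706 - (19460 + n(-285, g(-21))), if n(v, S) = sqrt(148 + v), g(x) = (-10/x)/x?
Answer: 361246 - I*sqrt(137) ≈ 3.6125e+5 - 11.705*I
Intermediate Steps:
g(x) = -10/x**2
380706 - (19460 + n(-285, g(-21))) = 380706 - (19460 + sqrt(148 - 285)) = 380706 - (19460 + sqrt(-137)) = 380706 - (19460 + I*sqrt(137)) = 380706 + (-19460 - I*sqrt(137)) = 361246 - I*sqrt(137)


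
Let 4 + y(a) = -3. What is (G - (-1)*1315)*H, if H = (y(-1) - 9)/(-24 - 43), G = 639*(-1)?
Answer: 10816/67 ≈ 161.43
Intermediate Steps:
G = -639
y(a) = -7 (y(a) = -4 - 3 = -7)
H = 16/67 (H = (-7 - 9)/(-24 - 43) = -16/(-67) = -16*(-1/67) = 16/67 ≈ 0.23881)
(G - (-1)*1315)*H = (-639 - (-1)*1315)*(16/67) = (-639 - 1*(-1315))*(16/67) = (-639 + 1315)*(16/67) = 676*(16/67) = 10816/67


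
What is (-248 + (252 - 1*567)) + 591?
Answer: 28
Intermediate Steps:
(-248 + (252 - 1*567)) + 591 = (-248 + (252 - 567)) + 591 = (-248 - 315) + 591 = -563 + 591 = 28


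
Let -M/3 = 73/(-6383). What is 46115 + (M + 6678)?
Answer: 336977938/6383 ≈ 52793.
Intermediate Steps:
M = 219/6383 (M = -219/(-6383) = -219*(-1)/6383 = -3*(-73/6383) = 219/6383 ≈ 0.034310)
46115 + (M + 6678) = 46115 + (219/6383 + 6678) = 46115 + 42625893/6383 = 336977938/6383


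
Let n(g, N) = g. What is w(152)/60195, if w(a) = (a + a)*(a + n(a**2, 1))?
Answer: 2356608/20065 ≈ 117.45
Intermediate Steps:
w(a) = 2*a*(a + a**2) (w(a) = (a + a)*(a + a**2) = (2*a)*(a + a**2) = 2*a*(a + a**2))
w(152)/60195 = (2*152**2*(1 + 152))/60195 = (2*23104*153)*(1/60195) = 7069824*(1/60195) = 2356608/20065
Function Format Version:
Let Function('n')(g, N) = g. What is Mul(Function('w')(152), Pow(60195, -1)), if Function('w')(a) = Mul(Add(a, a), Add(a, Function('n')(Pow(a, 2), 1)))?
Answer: Rational(2356608, 20065) ≈ 117.45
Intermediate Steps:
Function('w')(a) = Mul(2, a, Add(a, Pow(a, 2))) (Function('w')(a) = Mul(Add(a, a), Add(a, Pow(a, 2))) = Mul(Mul(2, a), Add(a, Pow(a, 2))) = Mul(2, a, Add(a, Pow(a, 2))))
Mul(Function('w')(152), Pow(60195, -1)) = Mul(Mul(2, Pow(152, 2), Add(1, 152)), Pow(60195, -1)) = Mul(Mul(2, 23104, 153), Rational(1, 60195)) = Mul(7069824, Rational(1, 60195)) = Rational(2356608, 20065)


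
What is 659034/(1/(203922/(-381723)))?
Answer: -44797177116/127241 ≈ -3.5207e+5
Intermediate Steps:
659034/(1/(203922/(-381723))) = 659034/(1/(203922*(-1/381723))) = 659034/(1/(-67974/127241)) = 659034/(-127241/67974) = 659034*(-67974/127241) = -44797177116/127241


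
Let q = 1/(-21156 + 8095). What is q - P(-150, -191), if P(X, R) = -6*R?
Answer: -14967907/13061 ≈ -1146.0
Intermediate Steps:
q = -1/13061 (q = 1/(-13061) = -1/13061 ≈ -7.6564e-5)
q - P(-150, -191) = -1/13061 - (-6)*(-191) = -1/13061 - 1*1146 = -1/13061 - 1146 = -14967907/13061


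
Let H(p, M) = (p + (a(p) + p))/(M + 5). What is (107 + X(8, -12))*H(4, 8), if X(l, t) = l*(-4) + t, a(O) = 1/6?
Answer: 1029/26 ≈ 39.577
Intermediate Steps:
a(O) = ⅙
H(p, M) = (⅙ + 2*p)/(5 + M) (H(p, M) = (p + (⅙ + p))/(M + 5) = (⅙ + 2*p)/(5 + M))
X(l, t) = t - 4*l (X(l, t) = -4*l + t = t - 4*l)
(107 + X(8, -12))*H(4, 8) = (107 + (-12 - 4*8))*((1 + 12*4)/(6*(5 + 8))) = (107 + (-12 - 32))*((⅙)*(1 + 48)/13) = (107 - 44)*((⅙)*(1/13)*49) = 63*(49/78) = 1029/26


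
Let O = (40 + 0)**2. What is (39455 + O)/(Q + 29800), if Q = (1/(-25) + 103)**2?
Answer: 25659375/25250476 ≈ 1.0162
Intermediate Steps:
O = 1600 (O = 40**2 = 1600)
Q = 6625476/625 (Q = (-1/25 + 103)**2 = (2574/25)**2 = 6625476/625 ≈ 10601.)
(39455 + O)/(Q + 29800) = (39455 + 1600)/(6625476/625 + 29800) = 41055/(25250476/625) = 41055*(625/25250476) = 25659375/25250476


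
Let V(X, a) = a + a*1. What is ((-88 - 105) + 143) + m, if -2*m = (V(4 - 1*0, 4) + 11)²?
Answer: -461/2 ≈ -230.50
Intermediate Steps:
V(X, a) = 2*a (V(X, a) = a + a = 2*a)
m = -361/2 (m = -(2*4 + 11)²/2 = -(8 + 11)²/2 = -½*19² = -½*361 = -361/2 ≈ -180.50)
((-88 - 105) + 143) + m = ((-88 - 105) + 143) - 361/2 = (-193 + 143) - 361/2 = -50 - 361/2 = -461/2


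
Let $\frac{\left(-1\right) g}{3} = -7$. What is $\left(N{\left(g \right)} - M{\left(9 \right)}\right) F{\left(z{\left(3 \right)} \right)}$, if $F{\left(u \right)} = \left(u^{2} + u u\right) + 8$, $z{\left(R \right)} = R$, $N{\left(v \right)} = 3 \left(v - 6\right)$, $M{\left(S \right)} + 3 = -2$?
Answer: $1300$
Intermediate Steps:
$g = 21$ ($g = \left(-3\right) \left(-7\right) = 21$)
$M{\left(S \right)} = -5$ ($M{\left(S \right)} = -3 - 2 = -5$)
$N{\left(v \right)} = -18 + 3 v$ ($N{\left(v \right)} = 3 \left(-6 + v\right) = -18 + 3 v$)
$F{\left(u \right)} = 8 + 2 u^{2}$ ($F{\left(u \right)} = \left(u^{2} + u^{2}\right) + 8 = 2 u^{2} + 8 = 8 + 2 u^{2}$)
$\left(N{\left(g \right)} - M{\left(9 \right)}\right) F{\left(z{\left(3 \right)} \right)} = \left(\left(-18 + 3 \cdot 21\right) - -5\right) \left(8 + 2 \cdot 3^{2}\right) = \left(\left(-18 + 63\right) + 5\right) \left(8 + 2 \cdot 9\right) = \left(45 + 5\right) \left(8 + 18\right) = 50 \cdot 26 = 1300$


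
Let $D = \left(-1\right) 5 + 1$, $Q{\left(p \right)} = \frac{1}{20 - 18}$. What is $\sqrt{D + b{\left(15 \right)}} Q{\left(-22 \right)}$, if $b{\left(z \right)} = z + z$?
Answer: $\frac{\sqrt{26}}{2} \approx 2.5495$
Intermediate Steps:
$b{\left(z \right)} = 2 z$
$Q{\left(p \right)} = \frac{1}{2}$
$D = -4$ ($D = -5 + 1 = -4$)
$\sqrt{D + b{\left(15 \right)}} Q{\left(-22 \right)} = \sqrt{-4 + 2 \cdot 15} \cdot \frac{1}{2} = \sqrt{-4 + 30} \cdot \frac{1}{2} = \sqrt{26} \cdot \frac{1}{2} = \frac{\sqrt{26}}{2}$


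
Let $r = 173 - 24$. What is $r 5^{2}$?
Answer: $3725$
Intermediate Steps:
$r = 149$
$r 5^{2} = 149 \cdot 5^{2} = 149 \cdot 25 = 3725$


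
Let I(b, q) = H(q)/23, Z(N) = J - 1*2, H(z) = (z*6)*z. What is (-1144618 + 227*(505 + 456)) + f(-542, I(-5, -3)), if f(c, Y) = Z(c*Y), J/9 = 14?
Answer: -926347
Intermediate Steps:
J = 126 (J = 9*14 = 126)
H(z) = 6*z² (H(z) = (6*z)*z = 6*z²)
Z(N) = 124 (Z(N) = 126 - 1*2 = 126 - 2 = 124)
I(b, q) = 6*q²/23 (I(b, q) = (6*q²)/23 = (6*q²)*(1/23) = 6*q²/23)
f(c, Y) = 124
(-1144618 + 227*(505 + 456)) + f(-542, I(-5, -3)) = (-1144618 + 227*(505 + 456)) + 124 = (-1144618 + 227*961) + 124 = (-1144618 + 218147) + 124 = -926471 + 124 = -926347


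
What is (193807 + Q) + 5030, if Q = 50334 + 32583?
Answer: 281754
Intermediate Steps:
Q = 82917
(193807 + Q) + 5030 = (193807 + 82917) + 5030 = 276724 + 5030 = 281754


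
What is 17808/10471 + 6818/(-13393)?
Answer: 167111266/140238103 ≈ 1.1916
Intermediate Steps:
17808/10471 + 6818/(-13393) = 17808*(1/10471) + 6818*(-1/13393) = 17808/10471 - 6818/13393 = 167111266/140238103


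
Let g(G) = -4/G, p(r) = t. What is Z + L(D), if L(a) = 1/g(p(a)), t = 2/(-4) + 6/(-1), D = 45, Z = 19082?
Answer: 152669/8 ≈ 19084.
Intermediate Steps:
t = -13/2 (t = 2*(-¼) + 6*(-1) = -½ - 6 = -13/2 ≈ -6.5000)
p(r) = -13/2
L(a) = 13/8 (L(a) = 1/(-4/(-13/2)) = 1/(-4*(-2/13)) = 1/(8/13) = 13/8)
Z + L(D) = 19082 + 13/8 = 152669/8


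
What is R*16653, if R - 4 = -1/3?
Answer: 61061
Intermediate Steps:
R = 11/3 (R = 4 - 1/3 = 4 - 1*⅓ = 4 - ⅓ = 11/3 ≈ 3.6667)
R*16653 = (11/3)*16653 = 61061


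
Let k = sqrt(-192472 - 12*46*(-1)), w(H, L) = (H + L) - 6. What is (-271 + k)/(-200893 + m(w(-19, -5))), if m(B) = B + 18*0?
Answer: 271/200923 - 4*I*sqrt(11995)/200923 ≈ 0.0013488 - 0.0021804*I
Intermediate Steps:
w(H, L) = -6 + H + L
k = 4*I*sqrt(11995) (k = sqrt(-192472 - 552*(-1)) = sqrt(-192472 + 552) = sqrt(-191920) = 4*I*sqrt(11995) ≈ 438.09*I)
m(B) = B (m(B) = B + 0 = B)
(-271 + k)/(-200893 + m(w(-19, -5))) = (-271 + 4*I*sqrt(11995))/(-200893 + (-6 - 19 - 5)) = (-271 + 4*I*sqrt(11995))/(-200893 - 30) = (-271 + 4*I*sqrt(11995))/(-200923) = (-271 + 4*I*sqrt(11995))*(-1/200923) = 271/200923 - 4*I*sqrt(11995)/200923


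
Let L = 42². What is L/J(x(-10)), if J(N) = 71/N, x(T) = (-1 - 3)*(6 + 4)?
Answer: -70560/71 ≈ -993.80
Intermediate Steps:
x(T) = -40 (x(T) = -4*10 = -40)
L = 1764
L/J(x(-10)) = 1764/((71/(-40))) = 1764/((71*(-1/40))) = 1764/(-71/40) = 1764*(-40/71) = -70560/71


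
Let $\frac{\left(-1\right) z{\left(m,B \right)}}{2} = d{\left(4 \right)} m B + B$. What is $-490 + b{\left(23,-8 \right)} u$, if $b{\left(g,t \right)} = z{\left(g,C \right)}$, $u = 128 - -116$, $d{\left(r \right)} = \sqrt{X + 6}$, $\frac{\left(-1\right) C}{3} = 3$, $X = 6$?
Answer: $3902 + 202032 \sqrt{3} \approx 3.5383 \cdot 10^{5}$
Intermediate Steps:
$C = -9$ ($C = \left(-3\right) 3 = -9$)
$d{\left(r \right)} = 2 \sqrt{3}$ ($d{\left(r \right)} = \sqrt{6 + 6} = \sqrt{12} = 2 \sqrt{3}$)
$z{\left(m,B \right)} = - 2 B - 4 B m \sqrt{3}$ ($z{\left(m,B \right)} = - 2 \left(2 \sqrt{3} m B + B\right) = - 2 \left(2 m \sqrt{3} B + B\right) = - 2 \left(2 B m \sqrt{3} + B\right) = - 2 \left(B + 2 B m \sqrt{3}\right) = - 2 B - 4 B m \sqrt{3}$)
$u = 244$ ($u = 128 + 116 = 244$)
$b{\left(g,t \right)} = 18 + 36 g \sqrt{3}$ ($b{\left(g,t \right)} = \left(-2\right) \left(-9\right) \left(1 + 2 g \sqrt{3}\right) = 18 + 36 g \sqrt{3}$)
$-490 + b{\left(23,-8 \right)} u = -490 + \left(18 + 36 \cdot 23 \sqrt{3}\right) 244 = -490 + \left(18 + 828 \sqrt{3}\right) 244 = -490 + \left(4392 + 202032 \sqrt{3}\right) = 3902 + 202032 \sqrt{3}$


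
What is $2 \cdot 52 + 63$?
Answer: $167$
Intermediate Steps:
$2 \cdot 52 + 63 = 104 + 63 = 167$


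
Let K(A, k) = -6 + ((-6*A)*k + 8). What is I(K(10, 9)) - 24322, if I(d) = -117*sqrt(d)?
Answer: -24322 - 117*I*sqrt(538) ≈ -24322.0 - 2713.8*I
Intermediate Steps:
K(A, k) = 2 - 6*A*k (K(A, k) = -6 + (-6*A*k + 8) = -6 + (8 - 6*A*k) = 2 - 6*A*k)
I(K(10, 9)) - 24322 = -117*sqrt(2 - 6*10*9) - 24322 = -117*sqrt(2 - 540) - 24322 = -117*I*sqrt(538) - 24322 = -24322 - 117*I*sqrt(538)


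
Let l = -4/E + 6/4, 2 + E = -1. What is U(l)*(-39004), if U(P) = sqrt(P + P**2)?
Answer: -19502*sqrt(391)/3 ≈ -1.2854e+5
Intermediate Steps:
E = -3 (E = -2 - 1 = -3)
l = 17/6 (l = -4/(-3) + 6/4 = -4*(-1/3) + 6*(1/4) = 4/3 + 3/2 = 17/6 ≈ 2.8333)
U(l)*(-39004) = sqrt(17*(1 + 17/6)/6)*(-39004) = sqrt((17/6)*(23/6))*(-39004) = sqrt(391/36)*(-39004) = (sqrt(391)/6)*(-39004) = -19502*sqrt(391)/3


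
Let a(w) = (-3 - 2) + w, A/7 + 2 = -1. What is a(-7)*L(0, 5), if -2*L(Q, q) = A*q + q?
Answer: -600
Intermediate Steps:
A = -21 (A = -14 + 7*(-1) = -14 - 7 = -21)
L(Q, q) = 10*q (L(Q, q) = -(-21*q + q)/2 = -(-10)*q = 10*q)
a(w) = -5 + w
a(-7)*L(0, 5) = (-5 - 7)*(10*5) = -12*50 = -600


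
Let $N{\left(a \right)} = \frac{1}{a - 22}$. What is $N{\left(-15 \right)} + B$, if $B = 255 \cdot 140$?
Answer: $\frac{1320899}{37} \approx 35700.0$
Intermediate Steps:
$N{\left(a \right)} = \frac{1}{-22 + a}$
$B = 35700$
$N{\left(-15 \right)} + B = \frac{1}{-22 - 15} + 35700 = \frac{1}{-37} + 35700 = - \frac{1}{37} + 35700 = \frac{1320899}{37}$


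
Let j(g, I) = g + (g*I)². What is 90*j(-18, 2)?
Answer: 115020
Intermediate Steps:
j(g, I) = g + I²*g² (j(g, I) = g + (I*g)² = g + I²*g²)
90*j(-18, 2) = 90*(-18*(1 - 18*2²)) = 90*(-18*(1 - 18*4)) = 90*(-18*(1 - 72)) = 90*(-18*(-71)) = 90*1278 = 115020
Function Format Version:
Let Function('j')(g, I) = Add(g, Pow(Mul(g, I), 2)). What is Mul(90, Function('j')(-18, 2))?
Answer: 115020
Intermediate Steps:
Function('j')(g, I) = Add(g, Mul(Pow(I, 2), Pow(g, 2))) (Function('j')(g, I) = Add(g, Pow(Mul(I, g), 2)) = Add(g, Mul(Pow(I, 2), Pow(g, 2))))
Mul(90, Function('j')(-18, 2)) = Mul(90, Mul(-18, Add(1, Mul(-18, Pow(2, 2))))) = Mul(90, Mul(-18, Add(1, Mul(-18, 4)))) = Mul(90, Mul(-18, Add(1, -72))) = Mul(90, Mul(-18, -71)) = Mul(90, 1278) = 115020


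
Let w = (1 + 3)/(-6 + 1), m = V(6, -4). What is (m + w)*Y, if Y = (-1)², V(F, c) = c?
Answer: -24/5 ≈ -4.8000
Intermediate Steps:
m = -4
Y = 1
w = -⅘ (w = 4/(-5) = 4*(-⅕) = -⅘ ≈ -0.80000)
(m + w)*Y = (-4 - ⅘)*1 = -24/5*1 = -24/5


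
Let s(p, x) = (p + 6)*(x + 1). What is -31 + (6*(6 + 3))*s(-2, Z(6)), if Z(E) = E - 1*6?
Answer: 185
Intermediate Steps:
Z(E) = -6 + E (Z(E) = E - 6 = -6 + E)
s(p, x) = (1 + x)*(6 + p) (s(p, x) = (6 + p)*(1 + x) = (1 + x)*(6 + p))
-31 + (6*(6 + 3))*s(-2, Z(6)) = -31 + (6*(6 + 3))*(6 - 2 + 6*(-6 + 6) - 2*(-6 + 6)) = -31 + (6*9)*(6 - 2 + 6*0 - 2*0) = -31 + 54*(6 - 2 + 0 + 0) = -31 + 54*4 = -31 + 216 = 185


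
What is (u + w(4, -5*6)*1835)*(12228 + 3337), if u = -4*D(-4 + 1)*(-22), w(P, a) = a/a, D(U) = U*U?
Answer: 40889255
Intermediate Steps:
D(U) = U**2
w(P, a) = 1
u = 792 (u = -4*(-4 + 1)**2*(-22) = -4*(-3)**2*(-22) = -4*9*(-22) = -36*(-22) = 792)
(u + w(4, -5*6)*1835)*(12228 + 3337) = (792 + 1*1835)*(12228 + 3337) = (792 + 1835)*15565 = 2627*15565 = 40889255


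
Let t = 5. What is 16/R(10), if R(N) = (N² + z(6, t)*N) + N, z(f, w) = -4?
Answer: 8/35 ≈ 0.22857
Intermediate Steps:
R(N) = N² - 3*N (R(N) = (N² - 4*N) + N = N² - 3*N)
16/R(10) = 16/((10*(-3 + 10))) = 16/((10*7)) = 16/70 = 16*(1/70) = 8/35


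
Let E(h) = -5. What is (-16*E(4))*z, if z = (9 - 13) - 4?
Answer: -640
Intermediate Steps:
z = -8 (z = -4 - 4 = -8)
(-16*E(4))*z = -16*(-5)*(-8) = 80*(-8) = -640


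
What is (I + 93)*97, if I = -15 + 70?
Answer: 14356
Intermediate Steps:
I = 55
(I + 93)*97 = (55 + 93)*97 = 148*97 = 14356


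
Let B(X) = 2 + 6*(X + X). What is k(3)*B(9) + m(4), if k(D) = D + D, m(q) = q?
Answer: 664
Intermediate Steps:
B(X) = 2 + 12*X (B(X) = 2 + 6*(2*X) = 2 + 12*X)
k(D) = 2*D
k(3)*B(9) + m(4) = (2*3)*(2 + 12*9) + 4 = 6*(2 + 108) + 4 = 6*110 + 4 = 660 + 4 = 664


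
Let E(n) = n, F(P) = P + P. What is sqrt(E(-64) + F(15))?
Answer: I*sqrt(34) ≈ 5.8309*I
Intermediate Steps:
F(P) = 2*P
sqrt(E(-64) + F(15)) = sqrt(-64 + 2*15) = sqrt(-64 + 30) = sqrt(-34) = I*sqrt(34)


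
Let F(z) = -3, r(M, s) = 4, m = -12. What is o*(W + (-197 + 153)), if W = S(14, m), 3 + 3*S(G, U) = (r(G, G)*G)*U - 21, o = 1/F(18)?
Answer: 92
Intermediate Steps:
o = -⅓ (o = 1/(-3) = -⅓ ≈ -0.33333)
S(G, U) = -8 + 4*G*U/3 (S(G, U) = -1 + ((4*G)*U - 21)/3 = -1 + (4*G*U - 21)/3 = -1 + (-21 + 4*G*U)/3 = -1 + (-7 + 4*G*U/3) = -8 + 4*G*U/3)
W = -232 (W = -8 + (4/3)*14*(-12) = -8 - 224 = -232)
o*(W + (-197 + 153)) = -(-232 + (-197 + 153))/3 = -(-232 - 44)/3 = -⅓*(-276) = 92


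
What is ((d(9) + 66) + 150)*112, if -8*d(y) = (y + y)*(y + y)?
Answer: 19656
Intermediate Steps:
d(y) = -y²/2 (d(y) = -(y + y)*(y + y)/8 = -2*y*2*y/8 = -y²/2)
((d(9) + 66) + 150)*112 = ((-½*9² + 66) + 150)*112 = ((-½*81 + 66) + 150)*112 = ((-81/2 + 66) + 150)*112 = (51/2 + 150)*112 = (351/2)*112 = 19656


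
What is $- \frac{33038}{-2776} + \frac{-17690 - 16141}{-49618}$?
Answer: $\frac{433298585}{34434892} \approx 12.583$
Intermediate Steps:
$- \frac{33038}{-2776} + \frac{-17690 - 16141}{-49618} = \left(-33038\right) \left(- \frac{1}{2776}\right) - - \frac{33831}{49618} = \frac{16519}{1388} + \frac{33831}{49618} = \frac{433298585}{34434892}$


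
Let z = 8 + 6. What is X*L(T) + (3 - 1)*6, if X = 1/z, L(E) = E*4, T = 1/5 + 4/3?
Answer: 1306/105 ≈ 12.438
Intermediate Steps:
T = 23/15 (T = 1*(⅕) + 4*(⅓) = ⅕ + 4/3 = 23/15 ≈ 1.5333)
z = 14
L(E) = 4*E
X = 1/14 ≈ 0.071429
X*L(T) + (3 - 1)*6 = (4*(23/15))/14 + (3 - 1)*6 = (1/14)*(92/15) + 2*6 = 46/105 + 12 = 1306/105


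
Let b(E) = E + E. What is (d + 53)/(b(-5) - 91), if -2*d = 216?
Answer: 55/101 ≈ 0.54455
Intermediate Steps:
d = -108 (d = -½*216 = -108)
b(E) = 2*E
(d + 53)/(b(-5) - 91) = (-108 + 53)/(2*(-5) - 91) = -55/(-10 - 91) = -55/(-101) = -55*(-1/101) = 55/101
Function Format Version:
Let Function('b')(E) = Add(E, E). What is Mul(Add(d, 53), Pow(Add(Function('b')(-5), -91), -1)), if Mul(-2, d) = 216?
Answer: Rational(55, 101) ≈ 0.54455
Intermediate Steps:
d = -108 (d = Mul(Rational(-1, 2), 216) = -108)
Function('b')(E) = Mul(2, E)
Mul(Add(d, 53), Pow(Add(Function('b')(-5), -91), -1)) = Mul(Add(-108, 53), Pow(Add(Mul(2, -5), -91), -1)) = Mul(-55, Pow(Add(-10, -91), -1)) = Mul(-55, Pow(-101, -1)) = Mul(-55, Rational(-1, 101)) = Rational(55, 101)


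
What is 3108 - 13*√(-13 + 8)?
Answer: 3108 - 13*I*√5 ≈ 3108.0 - 29.069*I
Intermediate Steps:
3108 - 13*√(-13 + 8) = 3108 - 13*√(-5) = 3108 - 13*I*√5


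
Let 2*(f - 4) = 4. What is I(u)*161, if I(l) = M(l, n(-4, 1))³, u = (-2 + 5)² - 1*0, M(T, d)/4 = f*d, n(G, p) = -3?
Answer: -60092928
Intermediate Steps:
f = 6 (f = 4 + (½)*4 = 4 + 2 = 6)
M(T, d) = 24*d (M(T, d) = 4*(6*d) = 24*d)
u = 9 (u = 3² + 0 = 9 + 0 = 9)
I(l) = -373248 (I(l) = (24*(-3))³ = (-72)³ = -373248)
I(u)*161 = -373248*161 = -60092928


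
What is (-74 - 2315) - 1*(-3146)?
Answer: 757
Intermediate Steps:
(-74 - 2315) - 1*(-3146) = -2389 + 3146 = 757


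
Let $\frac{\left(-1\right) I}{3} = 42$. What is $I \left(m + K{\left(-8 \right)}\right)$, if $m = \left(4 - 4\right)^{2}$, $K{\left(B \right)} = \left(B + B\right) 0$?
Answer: $0$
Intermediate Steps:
$K{\left(B \right)} = 0$ ($K{\left(B \right)} = 2 B 0 = 0$)
$I = -126$ ($I = \left(-3\right) 42 = -126$)
$m = 0$ ($m = 0^{2} = 0$)
$I \left(m + K{\left(-8 \right)}\right) = - 126 \left(0 + 0\right) = \left(-126\right) 0 = 0$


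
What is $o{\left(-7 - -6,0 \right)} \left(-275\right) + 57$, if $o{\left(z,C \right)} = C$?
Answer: $57$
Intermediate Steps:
$o{\left(-7 - -6,0 \right)} \left(-275\right) + 57 = 0 \left(-275\right) + 57 = 0 + 57 = 57$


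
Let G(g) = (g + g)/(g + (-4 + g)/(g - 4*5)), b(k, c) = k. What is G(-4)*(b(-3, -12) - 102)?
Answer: -2520/11 ≈ -229.09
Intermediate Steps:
G(g) = 2*g/(g + (-4 + g)/(-20 + g)) (G(g) = (2*g)/(g + (-4 + g)/(g - 20)) = (2*g)/(g + (-4 + g)/(-20 + g)) = 2*g/(g + (-4 + g)/(-20 + g)))
G(-4)*(b(-3, -12) - 102) = (2*(-4)*(-20 - 4)/(-4 + (-4)**2 - 19*(-4)))*(-3 - 102) = (2*(-4)*(-24)/(-4 + 16 + 76))*(-105) = (2*(-4)*(-24)/88)*(-105) = (2*(-4)*(1/88)*(-24))*(-105) = (24/11)*(-105) = -2520/11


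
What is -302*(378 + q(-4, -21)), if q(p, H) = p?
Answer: -112948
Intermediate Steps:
-302*(378 + q(-4, -21)) = -302*(378 - 4) = -302*374 = -112948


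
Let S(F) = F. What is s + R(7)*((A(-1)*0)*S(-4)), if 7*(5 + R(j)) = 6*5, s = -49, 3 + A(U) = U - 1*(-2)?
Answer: -49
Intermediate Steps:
A(U) = -1 + U (A(U) = -3 + (U - 1*(-2)) = -3 + (U + 2) = -3 + (2 + U) = -1 + U)
R(j) = -5/7 (R(j) = -5 + (6*5)/7 = -5 + (1/7)*30 = -5 + 30/7 = -5/7)
s + R(7)*((A(-1)*0)*S(-4)) = -49 - 5*(-1 - 1)*0*(-4)/7 = -49 - 5*(-2*0)*(-4)/7 = -49 - 0*(-4) = -49 - 5/7*0 = -49 + 0 = -49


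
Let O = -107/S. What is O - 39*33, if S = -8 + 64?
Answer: -72179/56 ≈ -1288.9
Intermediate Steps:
S = 56
O = -107/56 ≈ -1.9107
O - 39*33 = -107/56 - 39*33 = -107/56 - 1287 = -72179/56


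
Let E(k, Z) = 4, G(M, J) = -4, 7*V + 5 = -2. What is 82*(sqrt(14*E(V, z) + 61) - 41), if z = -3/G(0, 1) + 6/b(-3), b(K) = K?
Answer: -3362 + 246*sqrt(13) ≈ -2475.0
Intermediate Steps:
V = -1 (V = -5/7 + (1/7)*(-2) = -5/7 - 2/7 = -1)
z = -5/4 (z = -3/(-4) + 6/(-3) = -3*(-1/4) + 6*(-1/3) = 3/4 - 2 = -5/4 ≈ -1.2500)
82*(sqrt(14*E(V, z) + 61) - 41) = 82*(sqrt(14*4 + 61) - 41) = 82*(sqrt(56 + 61) - 41) = 82*(sqrt(117) - 41) = 82*(3*sqrt(13) - 41) = 82*(-41 + 3*sqrt(13)) = -3362 + 246*sqrt(13)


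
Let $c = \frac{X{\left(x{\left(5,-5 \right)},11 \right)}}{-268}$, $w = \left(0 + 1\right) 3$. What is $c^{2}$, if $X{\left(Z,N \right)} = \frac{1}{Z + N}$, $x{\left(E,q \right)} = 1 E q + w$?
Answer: $\frac{1}{8690704} \approx 1.1507 \cdot 10^{-7}$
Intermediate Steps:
$w = 3$ ($w = 1 \cdot 3 = 3$)
$x{\left(E,q \right)} = 3 + E q$ ($x{\left(E,q \right)} = 1 E q + 3 = E q + 3 = 3 + E q$)
$X{\left(Z,N \right)} = \frac{1}{N + Z}$
$c = \frac{1}{2948}$ ($c = \frac{1}{\left(11 + \left(3 + 5 \left(-5\right)\right)\right) \left(-268\right)} = \frac{1}{11 + \left(3 - 25\right)} \left(- \frac{1}{268}\right) = \frac{1}{11 - 22} \left(- \frac{1}{268}\right) = \frac{1}{-11} \left(- \frac{1}{268}\right) = \left(- \frac{1}{11}\right) \left(- \frac{1}{268}\right) = \frac{1}{2948} \approx 0.00033921$)
$c^{2} = \left(\frac{1}{2948}\right)^{2} = \frac{1}{8690704}$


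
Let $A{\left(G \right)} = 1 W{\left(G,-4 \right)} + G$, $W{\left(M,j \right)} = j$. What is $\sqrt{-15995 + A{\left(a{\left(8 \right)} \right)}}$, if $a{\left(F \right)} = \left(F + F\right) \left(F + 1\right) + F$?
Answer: $i \sqrt{15847} \approx 125.88 i$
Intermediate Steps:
$a{\left(F \right)} = F + 2 F \left(1 + F\right)$ ($a{\left(F \right)} = 2 F \left(1 + F\right) + F = F + 2 F \left(1 + F\right)$)
$A{\left(G \right)} = -4 + G$ ($A{\left(G \right)} = 1 \left(-4\right) + G = -4 + G$)
$\sqrt{-15995 + A{\left(a{\left(8 \right)} \right)}} = \sqrt{-15995 - \left(4 - 8 \left(3 + 2 \cdot 8\right)\right)} = \sqrt{-15995 - \left(4 - 8 \left(3 + 16\right)\right)} = \sqrt{-15995 + \left(-4 + 8 \cdot 19\right)} = \sqrt{-15995 + \left(-4 + 152\right)} = \sqrt{-15995 + 148} = \sqrt{-15847} = i \sqrt{15847}$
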